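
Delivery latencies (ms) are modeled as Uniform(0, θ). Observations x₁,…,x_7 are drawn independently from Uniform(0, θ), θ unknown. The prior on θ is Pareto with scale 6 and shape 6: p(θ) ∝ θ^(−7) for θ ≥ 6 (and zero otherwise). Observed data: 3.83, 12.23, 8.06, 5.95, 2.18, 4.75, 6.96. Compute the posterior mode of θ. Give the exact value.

The Uniform(0, θ) likelihood is θ^(−n) for θ ≥ max(xᵢ), zero otherwise. Here max(xᵢ) = 12.23.
Posterior ∝ θ^(−7) · θ^(−7) = θ^(−14) on θ ≥ max(6, 12.23) = 12.23.
This density is strictly decreasing in θ, so the posterior mode lies at the lower boundary of the support.

θ̂_MAP = 12.23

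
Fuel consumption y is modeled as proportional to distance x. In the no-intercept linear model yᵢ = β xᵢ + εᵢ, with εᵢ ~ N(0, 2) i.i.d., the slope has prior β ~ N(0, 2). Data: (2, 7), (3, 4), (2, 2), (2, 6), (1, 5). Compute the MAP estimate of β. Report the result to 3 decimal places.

β̂_MAP = 2.043

log p(β | y) = −Σ(yᵢ − βxᵢ)²/(2·2) − β²/(2·2) + const.
Setting the derivative to zero: Σxᵢ(yᵢ − βxᵢ)/2 − β/2 = 0, so β = Σxᵢyᵢ / (Σxᵢ² + σ²/τ²).
Σxᵢyᵢ = 2·7 + 3·4 + 2·2 + 2·6 + 1·5 = 47; Σxᵢ² = 22; σ²/τ² = 1.
β̂_MAP = 47 / (22 + 1) = 47/23 ≈ 2.043.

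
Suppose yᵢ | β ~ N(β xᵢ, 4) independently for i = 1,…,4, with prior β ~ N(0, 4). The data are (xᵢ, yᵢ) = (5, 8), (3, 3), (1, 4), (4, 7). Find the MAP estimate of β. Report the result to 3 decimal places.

β̂_MAP = 1.558

log p(β | y) = −Σ(yᵢ − βxᵢ)²/(2·4) − β²/(2·4) + const.
Setting the derivative to zero: Σxᵢ(yᵢ − βxᵢ)/4 − β/4 = 0, so β = Σxᵢyᵢ / (Σxᵢ² + σ²/τ²).
Σxᵢyᵢ = 5·8 + 3·3 + 1·4 + 4·7 = 81; Σxᵢ² = 51; σ²/τ² = 1.
β̂_MAP = 81 / (51 + 1) = 81/52 ≈ 1.558.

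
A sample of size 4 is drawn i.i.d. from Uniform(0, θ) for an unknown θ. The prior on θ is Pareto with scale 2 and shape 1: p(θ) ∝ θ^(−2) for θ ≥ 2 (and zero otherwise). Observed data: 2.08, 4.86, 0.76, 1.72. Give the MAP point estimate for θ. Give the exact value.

θ̂_MAP = 4.86

The Uniform(0, θ) likelihood is θ^(−n) for θ ≥ max(xᵢ), zero otherwise. Here max(xᵢ) = 4.86.
Posterior ∝ θ^(−2) · θ^(−4) = θ^(−6) on θ ≥ max(2, 4.86) = 4.86.
This density is strictly decreasing in θ, so the posterior mode lies at the lower boundary of the support.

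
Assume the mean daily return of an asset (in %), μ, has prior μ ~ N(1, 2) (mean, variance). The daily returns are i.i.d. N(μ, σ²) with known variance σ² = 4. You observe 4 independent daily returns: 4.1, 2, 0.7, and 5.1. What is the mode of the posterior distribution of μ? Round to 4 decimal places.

n = 4; x̄ = (4.1 + 2 + 0.7 + 5.1)/4 = 11.9/4 = 2.975.
For a Normal prior and Normal likelihood with known variance, the posterior is Normal; its mode equals its mean, the precision-weighted average.
Prior precision 1/σ₀² = 1/2 = 0.5; data precision n/σ² = 4/4 = 1.
μ̂ = (0.5·1 + 1·2.975) / (0.5 + 1) = 3.475/1.5 = 139/60 ≈ 2.3167.

μ̂_MAP = 2.3167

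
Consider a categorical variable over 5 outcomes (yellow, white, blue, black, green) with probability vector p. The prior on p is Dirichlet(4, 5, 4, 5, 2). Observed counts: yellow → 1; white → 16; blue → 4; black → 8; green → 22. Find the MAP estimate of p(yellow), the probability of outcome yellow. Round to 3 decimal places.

The posterior is Dirichlet(αᵢ + nᵢ) = Dirichlet(5, 21, 8, 13, 24).
For a Dirichlet(a₁,…,a_K) with all aᵢ > 1, the mode has j-th component (aⱼ − 1)/(Σaᵢ − K).
Here Σaᵢ = 71 and K = 5, so p(yellow) = (5 − 1)/(71 − 5) = 4/66 ≈ 0.061.

MAP estimate of p(yellow) = 0.061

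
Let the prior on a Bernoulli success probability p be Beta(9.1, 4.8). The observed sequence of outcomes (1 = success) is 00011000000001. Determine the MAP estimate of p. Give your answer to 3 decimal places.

Prior: Beta(9.1, 4.8).
Data: 3 successes in 14 trials (from the sequence). The binomial likelihood contributes p^3(1−p)^11, so the posterior is Beta(9.1+3, 4.8+11) = Beta(12.1, 15.8).
For Beta(a, b) with a, b > 1 the mode is (a−1)/(a+b−2) = 11.1/25.9 ≈ 0.429.

p̂_MAP = 0.429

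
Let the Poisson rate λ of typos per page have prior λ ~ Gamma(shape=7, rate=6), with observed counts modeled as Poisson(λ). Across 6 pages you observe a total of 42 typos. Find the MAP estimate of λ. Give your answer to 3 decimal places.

Σxᵢ = 42, n = 6.
Posterior ∝ λ^6e^(−6λ) · λ^42e^(−6λ) = λ^48e^(−12λ), i.e. Gamma(shape=49, rate=12).
The mode of a Gamma(a, b) with a ≥ 1 (shape–rate) is (a−1)/b = 48/12 ≈ 4.000.

λ̂_MAP = 4.000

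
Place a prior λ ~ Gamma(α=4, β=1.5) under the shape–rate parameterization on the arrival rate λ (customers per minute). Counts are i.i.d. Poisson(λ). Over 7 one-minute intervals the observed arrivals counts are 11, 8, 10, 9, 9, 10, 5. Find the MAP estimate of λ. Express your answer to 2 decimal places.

λ̂_MAP = 7.65

Σxᵢ = 11+8+10+9+9+10+5 = 62, with n = 7.
Posterior ∝ λ^3e^(−1.5λ) · λ^62e^(−7λ) = λ^65e^(−8.5λ), i.e. Gamma(shape=66, rate=8.5).
The mode of a Gamma(a, b) with a ≥ 1 (shape–rate) is (a−1)/b = 65/8.5 ≈ 7.65.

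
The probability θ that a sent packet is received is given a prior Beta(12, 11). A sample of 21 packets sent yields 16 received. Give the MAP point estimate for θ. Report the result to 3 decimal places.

Prior: Beta(12, 11).
Data: 16 successes in 21 trials. The binomial likelihood contributes θ^16(1−θ)^5, so the posterior is Beta(12+16, 11+5) = Beta(28, 16).
For Beta(a, b) with a, b > 1 the mode is (a−1)/(a+b−2) = 27/42 ≈ 0.643.

θ̂_MAP = 0.643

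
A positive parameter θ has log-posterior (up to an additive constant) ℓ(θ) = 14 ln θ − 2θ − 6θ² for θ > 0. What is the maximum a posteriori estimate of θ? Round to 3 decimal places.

θ̂_MAP = 1.000

ℓ'(θ) = 14/θ − 2 − 12θ. Setting this to zero and multiplying by θ: 12θ² + 2θ − 14 = 0.
θ = (−2 + √(2² + 4·12·14)) / (2·12) = (−2 + √676) / 24 = (−2 + 26)/24 = 1.
ℓ''(θ) = −14/θ² − 12 < 0, confirming a maximum.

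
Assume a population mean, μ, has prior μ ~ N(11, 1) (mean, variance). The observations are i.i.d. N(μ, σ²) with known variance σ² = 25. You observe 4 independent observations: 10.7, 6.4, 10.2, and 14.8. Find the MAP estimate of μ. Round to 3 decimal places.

μ̂_MAP = 10.934

n = 4; x̄ = (10.7 + 6.4 + 10.2 + 14.8)/4 = 42.1/4 = 10.525.
For a Normal prior and Normal likelihood with known variance, the posterior is Normal; its mode equals its mean, the precision-weighted average.
Prior precision 1/σ₀² = 1/1 = 1; data precision n/σ² = 4/25 = 0.16.
μ̂ = (1·11 + 0.16·10.525) / (1 + 0.16) = 12.684/1.16 = 3171/290 ≈ 10.934.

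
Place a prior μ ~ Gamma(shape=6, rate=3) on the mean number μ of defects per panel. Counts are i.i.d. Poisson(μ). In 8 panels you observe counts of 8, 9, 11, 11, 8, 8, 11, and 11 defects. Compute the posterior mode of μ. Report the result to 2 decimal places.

μ̂_MAP = 7.45

Σxᵢ = 8+9+11+11+8+8+11+11 = 77, with n = 8.
Posterior ∝ μ^5e^(−3μ) · μ^77e^(−8μ) = μ^82e^(−11μ), i.e. Gamma(shape=83, rate=11).
The mode of a Gamma(a, b) with a ≥ 1 (shape–rate) is (a−1)/b = 82/11 ≈ 7.45.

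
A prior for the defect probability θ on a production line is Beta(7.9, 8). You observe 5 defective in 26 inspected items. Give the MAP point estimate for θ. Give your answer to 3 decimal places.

θ̂_MAP = 0.298

Prior: Beta(7.9, 8).
Data: 5 successes in 26 trials. The binomial likelihood contributes θ^5(1−θ)^21, so the posterior is Beta(7.9+5, 8+21) = Beta(12.9, 29).
For Beta(a, b) with a, b > 1 the mode is (a−1)/(a+b−2) = 11.9/39.9 ≈ 0.298.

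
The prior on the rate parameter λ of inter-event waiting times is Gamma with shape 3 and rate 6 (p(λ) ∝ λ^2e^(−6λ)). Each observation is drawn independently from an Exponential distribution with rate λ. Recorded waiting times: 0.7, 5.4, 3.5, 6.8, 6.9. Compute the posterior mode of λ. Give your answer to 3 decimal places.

The Exponential(rate=λ) likelihood is ∝ λ^n e^(−λΣtᵢ). Here n = 5 and Σtᵢ = 0.7 + 5.4 + 3.5 + 6.8 + 6.9 = 23.3.
Posterior ∝ λ^2e^(−6λ) · λ^5e^(−23.3λ) = λ^7e^(−29.3λ), i.e. Gamma(8, 29.3).
Mode = (a−1)/b = 7/29.3 ≈ 0.239.

λ̂_MAP = 0.239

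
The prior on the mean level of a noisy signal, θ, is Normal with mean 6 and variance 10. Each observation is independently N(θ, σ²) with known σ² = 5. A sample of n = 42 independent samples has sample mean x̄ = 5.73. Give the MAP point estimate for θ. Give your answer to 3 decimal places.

θ̂_MAP = 5.733

n = 42, x̄ = 5.73.
For a Normal prior and Normal likelihood with known variance, the posterior is Normal; its mode equals its mean, the precision-weighted average.
Prior precision 1/σ₀² = 1/10 = 0.1; data precision n/σ² = 42/5 = 8.4.
θ̂ = (0.1·6 + 8.4·5.73) / (0.1 + 8.4) = 48.732/8.5 = 12183/2125 ≈ 5.733.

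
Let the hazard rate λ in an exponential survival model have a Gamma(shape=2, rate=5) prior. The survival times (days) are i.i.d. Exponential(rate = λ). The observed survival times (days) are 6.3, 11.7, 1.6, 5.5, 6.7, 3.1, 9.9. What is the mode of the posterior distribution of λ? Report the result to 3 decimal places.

The Exponential(rate=λ) likelihood is ∝ λ^n e^(−λΣtᵢ). Here n = 7 and Σtᵢ = 6.3 + 11.7 + 1.6 + 5.5 + 6.7 + 3.1 + 9.9 = 44.8.
Posterior ∝ λe^(−5λ) · λ^7e^(−44.8λ) = λ^8e^(−49.8λ), i.e. Gamma(9, 49.8).
Mode = (a−1)/b = 8/49.8 ≈ 0.161.

λ̂_MAP = 0.161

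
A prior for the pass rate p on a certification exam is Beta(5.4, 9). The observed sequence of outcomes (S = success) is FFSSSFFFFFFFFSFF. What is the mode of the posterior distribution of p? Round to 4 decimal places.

p̂_MAP = 0.2958

Prior: Beta(5.4, 9).
Data: 4 successes in 16 trials (from the sequence). The binomial likelihood contributes p^4(1−p)^12, so the posterior is Beta(5.4+4, 9+12) = Beta(9.4, 21).
For Beta(a, b) with a, b > 1 the mode is (a−1)/(a+b−2) = 8.4/28.4 ≈ 0.2958.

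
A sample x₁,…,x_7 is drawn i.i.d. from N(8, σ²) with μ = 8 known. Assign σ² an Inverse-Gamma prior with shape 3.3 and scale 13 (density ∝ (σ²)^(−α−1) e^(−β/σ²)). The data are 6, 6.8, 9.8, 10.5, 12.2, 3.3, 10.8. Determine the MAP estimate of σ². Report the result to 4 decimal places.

σ̂²_MAP = 5.6731

Sum of squared deviations about the known mean: SS = (6−8)² + (6.8−8)² + (9.8−8)² + (10.5−8)² + (12.2−8)² + (3.3−8)² + (10.8−8)² = 62.5.
The Normal likelihood contributes (σ²)^(−n/2) exp(−SS/(2σ²)), so the posterior is Inverse-Gamma(α + n/2, β + SS/2) = Inverse-Gamma(6.8, 44.25).
The mode of Inverse-Gamma(a, b) is b/(a+1) = 44.25/7.8 ≈ 5.6731.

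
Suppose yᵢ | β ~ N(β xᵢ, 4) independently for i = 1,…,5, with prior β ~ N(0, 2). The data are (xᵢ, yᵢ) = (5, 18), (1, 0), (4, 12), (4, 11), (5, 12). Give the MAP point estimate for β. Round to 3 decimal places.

log p(β | y) = −Σ(yᵢ − βxᵢ)²/(2·4) − β²/(2·2) + const.
Setting the derivative to zero: Σxᵢ(yᵢ − βxᵢ)/4 − β/2 = 0, so β = Σxᵢyᵢ / (Σxᵢ² + σ²/τ²).
Σxᵢyᵢ = 5·18 + 1·0 + 4·12 + 4·11 + 5·12 = 242; Σxᵢ² = 83; σ²/τ² = 2.
β̂_MAP = 242 / (83 + 2) = 242/85 ≈ 2.847.

β̂_MAP = 2.847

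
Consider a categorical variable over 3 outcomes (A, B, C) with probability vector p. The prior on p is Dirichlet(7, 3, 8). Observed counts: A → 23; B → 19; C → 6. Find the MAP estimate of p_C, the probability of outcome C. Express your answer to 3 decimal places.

The posterior is Dirichlet(αᵢ + nᵢ) = Dirichlet(30, 22, 14).
For a Dirichlet(a₁,…,a_K) with all aᵢ > 1, the mode has j-th component (aⱼ − 1)/(Σaᵢ − K).
Here Σaᵢ = 66 and K = 3, so p_C = (14 − 1)/(66 − 3) = 13/63 ≈ 0.206.

MAP estimate of p_C = 0.206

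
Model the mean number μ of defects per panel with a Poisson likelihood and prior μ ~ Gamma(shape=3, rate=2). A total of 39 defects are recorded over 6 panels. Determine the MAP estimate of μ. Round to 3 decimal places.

μ̂_MAP = 5.125

Σxᵢ = 39, n = 6.
Posterior ∝ μ^2e^(−2μ) · μ^39e^(−6μ) = μ^41e^(−8μ), i.e. Gamma(shape=42, rate=8).
The mode of a Gamma(a, b) with a ≥ 1 (shape–rate) is (a−1)/b = 41/8 ≈ 5.125.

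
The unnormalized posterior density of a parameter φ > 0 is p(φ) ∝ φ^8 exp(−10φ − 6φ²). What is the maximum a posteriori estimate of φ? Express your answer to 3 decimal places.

ℓ'(φ) = 8/φ − 10 − 12φ. Setting this to zero and multiplying by φ: 12φ² + 10φ − 8 = 0.
φ = (−10 + √(10² + 4·12·8)) / (2·12) = (−10 + √484) / 24 = (−10 + 22)/24 = 1/2.
ℓ''(φ) = −8/φ² − 12 < 0, confirming a maximum.

φ̂_MAP = 0.500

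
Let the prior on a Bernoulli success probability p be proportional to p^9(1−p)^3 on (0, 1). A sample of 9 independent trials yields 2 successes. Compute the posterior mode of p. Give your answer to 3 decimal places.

The prior density ∝ p^9(1−p)^3 is the kernel of Beta(10, 4).
Data: 2 successes in 9 trials. The binomial likelihood contributes p^2(1−p)^7, so the posterior is Beta(10+2, 4+7) = Beta(12, 11).
For Beta(a, b) with a, b > 1 the mode is (a−1)/(a+b−2) = 11/21 ≈ 0.524.

p̂_MAP = 0.524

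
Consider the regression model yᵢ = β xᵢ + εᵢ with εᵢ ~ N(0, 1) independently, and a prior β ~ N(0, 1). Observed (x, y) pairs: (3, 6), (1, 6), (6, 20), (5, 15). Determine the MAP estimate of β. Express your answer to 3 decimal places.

β̂_MAP = 3.042

log p(β | y) = −Σ(yᵢ − βxᵢ)²/(2·1) − β²/(2·1) + const.
Setting the derivative to zero: Σxᵢ(yᵢ − βxᵢ)/1 − β/1 = 0, so β = Σxᵢyᵢ / (Σxᵢ² + σ²/τ²).
Σxᵢyᵢ = 3·6 + 1·6 + 6·20 + 5·15 = 219; Σxᵢ² = 71; σ²/τ² = 1.
β̂_MAP = 219 / (71 + 1) = 219/72 ≈ 3.042.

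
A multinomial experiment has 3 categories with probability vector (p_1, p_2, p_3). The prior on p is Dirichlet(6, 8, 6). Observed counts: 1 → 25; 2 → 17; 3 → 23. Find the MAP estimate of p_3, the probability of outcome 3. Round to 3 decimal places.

The posterior is Dirichlet(αᵢ + nᵢ) = Dirichlet(31, 25, 29).
For a Dirichlet(a₁,…,a_K) with all aᵢ > 1, the mode has j-th component (aⱼ − 1)/(Σaᵢ − K).
Here Σaᵢ = 85 and K = 3, so p_3 = (29 − 1)/(85 − 3) = 28/82 ≈ 0.341.

MAP estimate: 0.341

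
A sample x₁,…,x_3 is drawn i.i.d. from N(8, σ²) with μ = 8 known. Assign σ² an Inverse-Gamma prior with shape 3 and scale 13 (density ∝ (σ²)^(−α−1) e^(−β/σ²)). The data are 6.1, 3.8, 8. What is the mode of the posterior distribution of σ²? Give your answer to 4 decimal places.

Sum of squared deviations about the known mean: SS = (6.1−8)² + (3.8−8)² + (8−8)² = 21.25.
The Normal likelihood contributes (σ²)^(−n/2) exp(−SS/(2σ²)), so the posterior is Inverse-Gamma(α + n/2, β + SS/2) = Inverse-Gamma(4.5, 23.625).
The mode of Inverse-Gamma(a, b) is b/(a+1) = 23.625/5.5 ≈ 4.2955.

σ̂²_MAP = 4.2955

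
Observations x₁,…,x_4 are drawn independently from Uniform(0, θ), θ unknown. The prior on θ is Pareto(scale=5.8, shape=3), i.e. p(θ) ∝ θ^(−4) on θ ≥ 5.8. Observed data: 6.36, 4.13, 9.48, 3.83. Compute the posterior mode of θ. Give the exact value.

θ̂_MAP = 9.48

The Uniform(0, θ) likelihood is θ^(−n) for θ ≥ max(xᵢ), zero otherwise. Here max(xᵢ) = 9.48.
Posterior ∝ θ^(−4) · θ^(−4) = θ^(−8) on θ ≥ max(5.8, 9.48) = 9.48.
This density is strictly decreasing in θ, so the posterior mode lies at the lower boundary of the support.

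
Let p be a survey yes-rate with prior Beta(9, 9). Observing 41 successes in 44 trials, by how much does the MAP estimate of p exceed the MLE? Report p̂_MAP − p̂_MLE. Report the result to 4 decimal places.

MAP − MLE = -0.1152

Posterior is Beta(50, 12); MAP = (50−1)/(62−2) = 49/60 ≈ 0.81667.
MLE ignores the prior: p̂_MLE = k/n = 41/44 ≈ 0.93182.
Difference = 49/60 − 41/44 = -19/165 ≈ -0.1152.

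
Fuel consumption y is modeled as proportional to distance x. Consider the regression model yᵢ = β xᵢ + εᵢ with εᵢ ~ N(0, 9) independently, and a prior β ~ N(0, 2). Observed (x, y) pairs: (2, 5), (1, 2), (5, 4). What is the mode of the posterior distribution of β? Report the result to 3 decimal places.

β̂_MAP = 0.928

log p(β | y) = −Σ(yᵢ − βxᵢ)²/(2·9) − β²/(2·2) + const.
Setting the derivative to zero: Σxᵢ(yᵢ − βxᵢ)/9 − β/2 = 0, so β = Σxᵢyᵢ / (Σxᵢ² + σ²/τ²).
Σxᵢyᵢ = 2·5 + 1·2 + 5·4 = 32; Σxᵢ² = 30; σ²/τ² = 4.5.
β̂_MAP = 32 / (30 + 4.5) = 32/34.5 ≈ 0.928.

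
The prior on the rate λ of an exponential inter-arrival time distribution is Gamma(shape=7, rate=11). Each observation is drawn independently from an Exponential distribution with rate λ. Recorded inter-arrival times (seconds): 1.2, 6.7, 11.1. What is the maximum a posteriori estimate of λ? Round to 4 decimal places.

λ̂_MAP = 0.3000

The Exponential(rate=λ) likelihood is ∝ λ^n e^(−λΣtᵢ). Here n = 3 and Σtᵢ = 1.2 + 6.7 + 11.1 = 19.
Posterior ∝ λ^6e^(−11λ) · λ^3e^(−19λ) = λ^9e^(−30λ), i.e. Gamma(10, 30).
Mode = (a−1)/b = 9/30 ≈ 0.3000.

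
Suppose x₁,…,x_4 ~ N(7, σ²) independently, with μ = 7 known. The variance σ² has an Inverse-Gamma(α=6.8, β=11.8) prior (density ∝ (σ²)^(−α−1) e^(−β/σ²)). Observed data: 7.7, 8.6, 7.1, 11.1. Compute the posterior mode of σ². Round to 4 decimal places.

Sum of squared deviations about the known mean: SS = (7.7−7)² + (8.6−7)² + (7.1−7)² + (11.1−7)² = 19.87.
The Normal likelihood contributes (σ²)^(−n/2) exp(−SS/(2σ²)), so the posterior is Inverse-Gamma(α + n/2, β + SS/2) = Inverse-Gamma(8.8, 21.735).
The mode of Inverse-Gamma(a, b) is b/(a+1) = 21.735/9.8 ≈ 2.2179.

σ̂²_MAP = 2.2179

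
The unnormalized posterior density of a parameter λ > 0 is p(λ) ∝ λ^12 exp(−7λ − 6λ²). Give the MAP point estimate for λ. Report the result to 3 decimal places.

ℓ'(λ) = 12/λ − 7 − 12λ. Setting this to zero and multiplying by λ: 12λ² + 7λ − 12 = 0.
λ = (−7 + √(7² + 4·12·12)) / (2·12) = (−7 + √625) / 24 = (−7 + 25)/24 = 3/4.
ℓ''(λ) = −12/λ² − 12 < 0, confirming a maximum.

λ̂_MAP = 0.750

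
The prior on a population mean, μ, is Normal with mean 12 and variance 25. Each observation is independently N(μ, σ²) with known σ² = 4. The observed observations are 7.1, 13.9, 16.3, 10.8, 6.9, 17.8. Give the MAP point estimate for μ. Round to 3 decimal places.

μ̂_MAP = 12.130

n = 6; x̄ = (7.1 + 13.9 + 16.3 + 10.8 + 6.9 + 17.8)/6 = 72.8/6 = 182/15 ≈ 12.1333.
For a Normal prior and Normal likelihood with known variance, the posterior is Normal; its mode equals its mean, the precision-weighted average.
Prior precision 1/σ₀² = 1/25 = 0.04; data precision n/σ² = 6/4 = 1.5.
μ̂ = (0.04·12 + 1.5·(182/15)) / (0.04 + 1.5) = 18.68/1.54 = 934/77 ≈ 12.130.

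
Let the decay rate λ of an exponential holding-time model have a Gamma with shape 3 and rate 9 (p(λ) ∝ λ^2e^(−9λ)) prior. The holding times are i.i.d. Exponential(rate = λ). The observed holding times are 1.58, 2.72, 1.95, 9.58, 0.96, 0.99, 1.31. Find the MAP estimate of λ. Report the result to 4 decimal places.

The Exponential(rate=λ) likelihood is ∝ λ^n e^(−λΣtᵢ). Here n = 7 and Σtᵢ = 1.58 + 2.72 + 1.95 + 9.58 + 0.96 + 0.99 + 1.31 = 19.09.
Posterior ∝ λ^2e^(−9λ) · λ^7e^(−19.09λ) = λ^9e^(−28.09λ), i.e. Gamma(10, 28.09).
Mode = (a−1)/b = 9/28.09 ≈ 0.3204.

λ̂_MAP = 0.3204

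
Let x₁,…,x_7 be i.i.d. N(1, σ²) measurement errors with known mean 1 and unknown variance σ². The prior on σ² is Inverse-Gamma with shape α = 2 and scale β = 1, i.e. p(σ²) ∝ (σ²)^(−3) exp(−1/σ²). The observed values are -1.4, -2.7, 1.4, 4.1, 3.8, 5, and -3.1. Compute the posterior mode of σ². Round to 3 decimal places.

Sum of squared deviations about the known mean: SS = (-1.4−1)² + (-2.7−1)² + (1.4−1)² + (4.1−1)² + (3.8−1)² + (5−1)² + (-3.1−1)² = 69.87.
The Normal likelihood contributes (σ²)^(−n/2) exp(−SS/(2σ²)), so the posterior is Inverse-Gamma(α + n/2, β + SS/2) = Inverse-Gamma(5.5, 35.935).
The mode of Inverse-Gamma(a, b) is b/(a+1) = 35.935/6.5 ≈ 5.528.

σ̂²_MAP = 5.528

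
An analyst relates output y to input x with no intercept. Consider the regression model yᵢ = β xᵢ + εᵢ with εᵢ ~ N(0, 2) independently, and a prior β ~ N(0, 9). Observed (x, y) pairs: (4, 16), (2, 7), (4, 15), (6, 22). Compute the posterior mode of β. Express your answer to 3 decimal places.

log p(β | y) = −Σ(yᵢ − βxᵢ)²/(2·2) − β²/(2·9) + const.
Setting the derivative to zero: Σxᵢ(yᵢ − βxᵢ)/2 − β/9 = 0, so β = Σxᵢyᵢ / (Σxᵢ² + σ²/τ²).
Σxᵢyᵢ = 4·16 + 2·7 + 4·15 + 6·22 = 270; Σxᵢ² = 72; σ²/τ² = 2/9.
β̂_MAP = 270 / (72 + 2/9) = 270/(650/9) = 243/65 ≈ 3.738.

β̂_MAP = 3.738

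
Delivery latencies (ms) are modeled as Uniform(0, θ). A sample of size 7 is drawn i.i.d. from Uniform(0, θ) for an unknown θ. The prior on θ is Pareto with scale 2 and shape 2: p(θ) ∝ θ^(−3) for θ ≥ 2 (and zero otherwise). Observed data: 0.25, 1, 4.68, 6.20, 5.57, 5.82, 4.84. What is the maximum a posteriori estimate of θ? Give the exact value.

The Uniform(0, θ) likelihood is θ^(−n) for θ ≥ max(xᵢ), zero otherwise. Here max(xᵢ) = 6.20.
Posterior ∝ θ^(−3) · θ^(−7) = θ^(−10) on θ ≥ max(2, 6.20) = 6.20.
This density is strictly decreasing in θ, so the posterior mode lies at the lower boundary of the support.

θ̂_MAP = 6.20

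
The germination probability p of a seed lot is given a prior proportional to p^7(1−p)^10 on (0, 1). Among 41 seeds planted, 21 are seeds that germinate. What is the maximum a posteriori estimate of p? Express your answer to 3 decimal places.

p̂_MAP = 0.483

The prior density ∝ p^7(1−p)^10 is the kernel of Beta(8, 11).
Data: 21 successes in 41 trials. The binomial likelihood contributes p^21(1−p)^20, so the posterior is Beta(8+21, 11+20) = Beta(29, 31).
For Beta(a, b) with a, b > 1 the mode is (a−1)/(a+b−2) = 28/58 ≈ 0.483.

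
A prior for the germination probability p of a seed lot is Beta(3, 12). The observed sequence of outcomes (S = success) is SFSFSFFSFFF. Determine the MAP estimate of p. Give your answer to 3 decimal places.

p̂_MAP = 0.250

Prior: Beta(3, 12).
Data: 4 successes in 11 trials (from the sequence). The binomial likelihood contributes p^4(1−p)^7, so the posterior is Beta(3+4, 12+7) = Beta(7, 19).
For Beta(a, b) with a, b > 1 the mode is (a−1)/(a+b−2) = 6/24 ≈ 0.250.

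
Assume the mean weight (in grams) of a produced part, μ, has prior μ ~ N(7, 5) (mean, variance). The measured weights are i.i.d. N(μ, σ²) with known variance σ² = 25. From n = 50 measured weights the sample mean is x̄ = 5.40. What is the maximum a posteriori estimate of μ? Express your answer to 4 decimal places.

μ̂_MAP = 5.5455

n = 50, x̄ = 5.40.
For a Normal prior and Normal likelihood with known variance, the posterior is Normal; its mode equals its mean, the precision-weighted average.
Prior precision 1/σ₀² = 1/5 = 0.2; data precision n/σ² = 50/25 = 2.
μ̂ = (0.2·7 + 2·5.4) / (0.2 + 2) = 12.2/2.2 = 61/11 ≈ 5.5455.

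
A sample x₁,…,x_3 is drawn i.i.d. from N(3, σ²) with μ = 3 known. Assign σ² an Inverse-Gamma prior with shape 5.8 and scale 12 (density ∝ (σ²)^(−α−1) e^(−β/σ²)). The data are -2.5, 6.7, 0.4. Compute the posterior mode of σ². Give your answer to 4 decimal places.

σ̂²_MAP = 4.5000

Sum of squared deviations about the known mean: SS = (-2.5−3)² + (6.7−3)² + (0.4−3)² = 50.7.
The Normal likelihood contributes (σ²)^(−n/2) exp(−SS/(2σ²)), so the posterior is Inverse-Gamma(α + n/2, β + SS/2) = Inverse-Gamma(7.3, 37.35).
The mode of Inverse-Gamma(a, b) is b/(a+1) = 37.35/8.3 ≈ 4.5000.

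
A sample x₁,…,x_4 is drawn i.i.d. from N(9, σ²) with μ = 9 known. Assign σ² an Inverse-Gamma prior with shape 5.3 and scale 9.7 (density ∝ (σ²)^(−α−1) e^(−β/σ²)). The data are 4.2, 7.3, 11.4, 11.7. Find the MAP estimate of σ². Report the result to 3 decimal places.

Sum of squared deviations about the known mean: SS = (4.2−9)² + (7.3−9)² + (11.4−9)² + (11.7−9)² = 38.98.
The Normal likelihood contributes (σ²)^(−n/2) exp(−SS/(2σ²)), so the posterior is Inverse-Gamma(α + n/2, β + SS/2) = Inverse-Gamma(7.3, 29.19).
The mode of Inverse-Gamma(a, b) is b/(a+1) = 29.19/8.3 ≈ 3.517.

σ̂²_MAP = 3.517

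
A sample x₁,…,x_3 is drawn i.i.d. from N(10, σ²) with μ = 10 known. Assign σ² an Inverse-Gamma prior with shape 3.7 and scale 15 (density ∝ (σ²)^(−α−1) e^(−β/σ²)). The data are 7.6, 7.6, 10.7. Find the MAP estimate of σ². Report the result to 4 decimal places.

Sum of squared deviations about the known mean: SS = (7.6−10)² + (7.6−10)² + (10.7−10)² = 12.01.
The Normal likelihood contributes (σ²)^(−n/2) exp(−SS/(2σ²)), so the posterior is Inverse-Gamma(α + n/2, β + SS/2) = Inverse-Gamma(5.2, 21.005).
The mode of Inverse-Gamma(a, b) is b/(a+1) = 21.005/6.2 ≈ 3.3879.

σ̂²_MAP = 3.3879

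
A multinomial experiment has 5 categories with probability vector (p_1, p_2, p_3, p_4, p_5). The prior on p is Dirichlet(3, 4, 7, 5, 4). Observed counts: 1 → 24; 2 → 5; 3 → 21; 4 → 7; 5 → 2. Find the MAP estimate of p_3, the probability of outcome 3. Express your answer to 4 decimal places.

The posterior is Dirichlet(αᵢ + nᵢ) = Dirichlet(27, 9, 28, 12, 6).
For a Dirichlet(a₁,…,a_K) with all aᵢ > 1, the mode has j-th component (aⱼ − 1)/(Σaᵢ − K).
Here Σaᵢ = 82 and K = 5, so p_3 = (28 − 1)/(82 − 5) = 27/77 ≈ 0.3506.

MAP estimate: 0.3506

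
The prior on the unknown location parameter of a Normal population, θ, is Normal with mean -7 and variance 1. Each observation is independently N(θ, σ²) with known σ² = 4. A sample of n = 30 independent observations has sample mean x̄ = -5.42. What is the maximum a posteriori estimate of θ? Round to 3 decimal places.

θ̂_MAP = -5.606

n = 30, x̄ = -5.42.
For a Normal prior and Normal likelihood with known variance, the posterior is Normal; its mode equals its mean, the precision-weighted average.
Prior precision 1/σ₀² = 1/1 = 1; data precision n/σ² = 30/4 = 7.5.
θ̂ = (1·(-7) + 7.5·(-5.42)) / (1 + 7.5) = (-47.65)/8.5 = -953/170 ≈ -5.606.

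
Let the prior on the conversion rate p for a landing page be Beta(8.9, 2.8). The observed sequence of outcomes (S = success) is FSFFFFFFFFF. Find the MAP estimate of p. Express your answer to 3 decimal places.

Prior: Beta(8.9, 2.8).
Data: 1 success in 11 trials (from the sequence). The binomial likelihood contributes p(1−p)^10, so the posterior is Beta(8.9+1, 2.8+10) = Beta(9.9, 12.8).
For Beta(a, b) with a, b > 1 the mode is (a−1)/(a+b−2) = 8.9/20.7 ≈ 0.430.

p̂_MAP = 0.430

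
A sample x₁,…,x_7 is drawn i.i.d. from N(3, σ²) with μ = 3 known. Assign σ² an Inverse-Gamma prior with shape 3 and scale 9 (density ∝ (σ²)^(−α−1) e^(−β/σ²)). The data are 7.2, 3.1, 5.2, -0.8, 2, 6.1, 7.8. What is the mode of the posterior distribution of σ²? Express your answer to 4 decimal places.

Sum of squared deviations about the known mean: SS = (7.2−3)² + (3.1−3)² + (5.2−3)² + (-0.8−3)² + (2−3)² + (6.1−3)² + (7.8−3)² = 70.58.
The Normal likelihood contributes (σ²)^(−n/2) exp(−SS/(2σ²)), so the posterior is Inverse-Gamma(α + n/2, β + SS/2) = Inverse-Gamma(6.5, 44.29).
The mode of Inverse-Gamma(a, b) is b/(a+1) = 44.29/7.5 ≈ 5.9053.

σ̂²_MAP = 5.9053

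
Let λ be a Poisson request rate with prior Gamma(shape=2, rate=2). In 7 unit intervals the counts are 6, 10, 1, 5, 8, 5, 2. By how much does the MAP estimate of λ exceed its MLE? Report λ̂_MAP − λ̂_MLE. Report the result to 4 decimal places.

MAP − MLE = -1.0635

Σxᵢ = 37. Posterior is Gamma(39, 9); MAP = (39−1)/9 = 38/9 ≈ 4.22222.
MLE = x̄ = 37/7 ≈ 5.28571.
Difference = 38/9 − 37/7 = -67/63 ≈ -1.0635.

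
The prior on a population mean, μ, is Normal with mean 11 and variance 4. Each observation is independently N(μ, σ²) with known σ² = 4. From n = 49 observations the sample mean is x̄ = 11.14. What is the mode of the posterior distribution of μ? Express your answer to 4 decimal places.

n = 49, x̄ = 11.14.
For a Normal prior and Normal likelihood with known variance, the posterior is Normal; its mode equals its mean, the precision-weighted average.
Prior precision 1/σ₀² = 1/4 = 0.25; data precision n/σ² = 49/4 = 12.25.
μ̂ = (0.25·11 + 12.25·11.14) / (0.25 + 12.25) = 139.215/12.5 = 11.1372.

μ̂_MAP = 11.1372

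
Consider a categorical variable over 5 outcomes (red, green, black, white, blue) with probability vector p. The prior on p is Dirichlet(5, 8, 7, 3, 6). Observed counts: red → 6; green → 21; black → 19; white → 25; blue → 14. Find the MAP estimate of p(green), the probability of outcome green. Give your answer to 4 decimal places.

The posterior is Dirichlet(αᵢ + nᵢ) = Dirichlet(11, 29, 26, 28, 20).
For a Dirichlet(a₁,…,a_K) with all aᵢ > 1, the mode has j-th component (aⱼ − 1)/(Σaᵢ − K).
Here Σaᵢ = 114 and K = 5, so p(green) = (29 − 1)/(114 − 5) = 28/109 ≈ 0.2569.

MAP estimate of p(green) = 0.2569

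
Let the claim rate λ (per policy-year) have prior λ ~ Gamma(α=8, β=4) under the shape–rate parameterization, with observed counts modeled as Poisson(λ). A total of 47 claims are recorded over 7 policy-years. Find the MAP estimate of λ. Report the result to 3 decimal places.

Σxᵢ = 47, n = 7.
Posterior ∝ λ^7e^(−4λ) · λ^47e^(−7λ) = λ^54e^(−11λ), i.e. Gamma(shape=55, rate=11).
The mode of a Gamma(a, b) with a ≥ 1 (shape–rate) is (a−1)/b = 54/11 ≈ 4.909.

λ̂_MAP = 4.909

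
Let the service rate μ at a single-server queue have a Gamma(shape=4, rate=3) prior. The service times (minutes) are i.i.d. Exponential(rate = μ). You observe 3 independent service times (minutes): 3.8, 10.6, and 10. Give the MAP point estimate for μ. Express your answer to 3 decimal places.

The Exponential(rate=μ) likelihood is ∝ μ^n e^(−μΣtᵢ). Here n = 3 and Σtᵢ = 3.8 + 10.6 + 10 = 24.4.
Posterior ∝ μ^3e^(−3μ) · μ^3e^(−24.4μ) = μ^6e^(−27.4μ), i.e. Gamma(7, 27.4).
Mode = (a−1)/b = 6/27.4 ≈ 0.219.

μ̂_MAP = 0.219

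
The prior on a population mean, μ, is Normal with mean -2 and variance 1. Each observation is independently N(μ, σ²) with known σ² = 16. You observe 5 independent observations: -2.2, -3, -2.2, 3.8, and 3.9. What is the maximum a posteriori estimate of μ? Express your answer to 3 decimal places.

μ̂_MAP = -1.510

n = 5; x̄ = ((-2.2) + (-3) + (-2.2) + 3.8 + 3.9)/5 = 0.3/5 = 0.06.
For a Normal prior and Normal likelihood with known variance, the posterior is Normal; its mode equals its mean, the precision-weighted average.
Prior precision 1/σ₀² = 1/1 = 1; data precision n/σ² = 5/16 = 0.3125.
μ̂ = (1·(-2) + 0.3125·0.06) / (1 + 0.3125) = (-1.98125)/1.3125 = -317/210 ≈ -1.510.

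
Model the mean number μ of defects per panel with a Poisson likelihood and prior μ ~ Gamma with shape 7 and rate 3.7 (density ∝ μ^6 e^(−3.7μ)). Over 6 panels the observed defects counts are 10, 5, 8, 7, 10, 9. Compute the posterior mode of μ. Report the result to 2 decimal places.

Σxᵢ = 10+5+8+7+10+9 = 49, with n = 6.
Posterior ∝ μ^6e^(−3.7μ) · μ^49e^(−6μ) = μ^55e^(−9.7μ), i.e. Gamma(shape=56, rate=9.7).
The mode of a Gamma(a, b) with a ≥ 1 (shape–rate) is (a−1)/b = 55/9.7 ≈ 5.67.

μ̂_MAP = 5.67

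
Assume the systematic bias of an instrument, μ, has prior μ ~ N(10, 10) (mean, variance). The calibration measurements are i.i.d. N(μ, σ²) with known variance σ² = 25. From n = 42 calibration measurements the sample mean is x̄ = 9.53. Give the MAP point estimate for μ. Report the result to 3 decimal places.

μ̂_MAP = 9.556

n = 42, x̄ = 9.53.
For a Normal prior and Normal likelihood with known variance, the posterior is Normal; its mode equals its mean, the precision-weighted average.
Prior precision 1/σ₀² = 1/10 = 0.1; data precision n/σ² = 42/25 = 1.68.
μ̂ = (0.1·10 + 1.68·9.53) / (0.1 + 1.68) = 17.0104/1.78 = 21263/2225 ≈ 9.556.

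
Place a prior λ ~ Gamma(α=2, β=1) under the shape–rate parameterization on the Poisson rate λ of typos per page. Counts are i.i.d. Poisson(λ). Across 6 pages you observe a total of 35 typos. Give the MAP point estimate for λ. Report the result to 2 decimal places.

Σxᵢ = 35, n = 6.
Posterior ∝ λe^(−1λ) · λ^35e^(−6λ) = λ^36e^(−7λ), i.e. Gamma(shape=37, rate=7).
The mode of a Gamma(a, b) with a ≥ 1 (shape–rate) is (a−1)/b = 36/7 ≈ 5.14.

λ̂_MAP = 5.14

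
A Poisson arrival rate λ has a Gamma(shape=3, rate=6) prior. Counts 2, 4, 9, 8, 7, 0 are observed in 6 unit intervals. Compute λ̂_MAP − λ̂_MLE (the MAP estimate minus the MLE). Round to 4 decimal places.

MAP − MLE = -2.3333

Σxᵢ = 30. Posterior is Gamma(33, 12); MAP = (33−1)/12 = 32/12 ≈ 2.66667.
MLE = x̄ = 30/6 ≈ 5.00000.
Difference = 32/12 − 30/6 = -7/3 ≈ -2.3333.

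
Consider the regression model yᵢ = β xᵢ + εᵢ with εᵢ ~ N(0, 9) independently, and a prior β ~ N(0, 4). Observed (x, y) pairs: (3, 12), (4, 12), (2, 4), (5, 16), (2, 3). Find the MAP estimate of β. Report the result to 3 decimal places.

β̂_MAP = 2.954

log p(β | y) = −Σ(yᵢ − βxᵢ)²/(2·9) − β²/(2·4) + const.
Setting the derivative to zero: Σxᵢ(yᵢ − βxᵢ)/9 − β/4 = 0, so β = Σxᵢyᵢ / (Σxᵢ² + σ²/τ²).
Σxᵢyᵢ = 3·12 + 4·12 + 2·4 + 5·16 + 2·3 = 178; Σxᵢ² = 58; σ²/τ² = 2.25.
β̂_MAP = 178 / (58 + 2.25) = 178/60.25 ≈ 2.954.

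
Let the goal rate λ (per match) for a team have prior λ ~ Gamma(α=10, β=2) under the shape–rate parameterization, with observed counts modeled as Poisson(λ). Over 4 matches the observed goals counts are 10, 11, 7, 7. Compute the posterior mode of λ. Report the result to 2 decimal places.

λ̂_MAP = 7.33

Σxᵢ = 10+11+7+7 = 35, with n = 4.
Posterior ∝ λ^9e^(−2λ) · λ^35e^(−4λ) = λ^44e^(−6λ), i.e. Gamma(shape=45, rate=6).
The mode of a Gamma(a, b) with a ≥ 1 (shape–rate) is (a−1)/b = 44/6 ≈ 7.33.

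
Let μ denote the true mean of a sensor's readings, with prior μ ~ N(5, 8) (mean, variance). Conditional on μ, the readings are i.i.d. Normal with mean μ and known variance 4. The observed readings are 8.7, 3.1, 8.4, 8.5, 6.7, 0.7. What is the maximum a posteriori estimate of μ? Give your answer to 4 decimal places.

n = 6; x̄ = (8.7 + 3.1 + 8.4 + 8.5 + 6.7 + 0.7)/6 = 36.1/6 = 361/60 ≈ 6.0167.
For a Normal prior and Normal likelihood with known variance, the posterior is Normal; its mode equals its mean, the precision-weighted average.
Prior precision 1/σ₀² = 1/8 = 0.125; data precision n/σ² = 6/4 = 1.5.
μ̂ = (0.125·5 + 1.5·(361/60)) / (0.125 + 1.5) = 9.65/1.625 = 386/65 ≈ 5.9385.

μ̂_MAP = 5.9385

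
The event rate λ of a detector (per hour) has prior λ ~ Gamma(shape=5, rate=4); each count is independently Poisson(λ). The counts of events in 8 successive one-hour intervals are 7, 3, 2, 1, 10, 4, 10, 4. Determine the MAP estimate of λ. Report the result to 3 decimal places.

λ̂_MAP = 3.750

Σxᵢ = 7+3+2+1+10+4+10+4 = 41, with n = 8.
Posterior ∝ λ^4e^(−4λ) · λ^41e^(−8λ) = λ^45e^(−12λ), i.e. Gamma(shape=46, rate=12).
The mode of a Gamma(a, b) with a ≥ 1 (shape–rate) is (a−1)/b = 45/12 ≈ 3.750.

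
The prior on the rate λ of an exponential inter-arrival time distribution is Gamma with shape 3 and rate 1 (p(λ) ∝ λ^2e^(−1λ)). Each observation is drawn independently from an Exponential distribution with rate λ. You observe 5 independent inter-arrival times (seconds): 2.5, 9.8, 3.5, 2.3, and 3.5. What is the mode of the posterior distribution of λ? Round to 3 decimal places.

The Exponential(rate=λ) likelihood is ∝ λ^n e^(−λΣtᵢ). Here n = 5 and Σtᵢ = 2.5 + 9.8 + 3.5 + 2.3 + 3.5 = 21.6.
Posterior ∝ λ^2e^(−1λ) · λ^5e^(−21.6λ) = λ^7e^(−22.6λ), i.e. Gamma(8, 22.6).
Mode = (a−1)/b = 7/22.6 ≈ 0.310.

λ̂_MAP = 0.310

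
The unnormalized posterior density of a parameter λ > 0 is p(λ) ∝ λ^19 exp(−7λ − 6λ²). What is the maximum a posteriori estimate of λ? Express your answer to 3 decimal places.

ℓ'(λ) = 19/λ − 7 − 12λ. Setting this to zero and multiplying by λ: 12λ² + 7λ − 19 = 0.
λ = (−7 + √(7² + 4·12·19)) / (2·12) = (−7 + √961) / 24 = (−7 + 31)/24 = 1.
ℓ''(λ) = −19/λ² − 12 < 0, confirming a maximum.

λ̂_MAP = 1.000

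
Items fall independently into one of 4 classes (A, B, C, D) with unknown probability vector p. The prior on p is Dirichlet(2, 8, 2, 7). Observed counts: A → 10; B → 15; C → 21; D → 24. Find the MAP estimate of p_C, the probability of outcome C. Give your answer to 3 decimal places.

The posterior is Dirichlet(αᵢ + nᵢ) = Dirichlet(12, 23, 23, 31).
For a Dirichlet(a₁,…,a_K) with all aᵢ > 1, the mode has j-th component (aⱼ − 1)/(Σaᵢ − K).
Here Σaᵢ = 89 and K = 4, so p_C = (23 − 1)/(89 − 4) = 22/85 ≈ 0.259.

MAP estimate of p_C = 0.259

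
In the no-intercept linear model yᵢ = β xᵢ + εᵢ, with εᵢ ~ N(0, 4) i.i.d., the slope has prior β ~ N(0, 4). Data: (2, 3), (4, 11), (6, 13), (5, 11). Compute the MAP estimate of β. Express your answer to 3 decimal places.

β̂_MAP = 2.232

log p(β | y) = −Σ(yᵢ − βxᵢ)²/(2·4) − β²/(2·4) + const.
Setting the derivative to zero: Σxᵢ(yᵢ − βxᵢ)/4 − β/4 = 0, so β = Σxᵢyᵢ / (Σxᵢ² + σ²/τ²).
Σxᵢyᵢ = 2·3 + 4·11 + 6·13 + 5·11 = 183; Σxᵢ² = 81; σ²/τ² = 1.
β̂_MAP = 183 / (81 + 1) = 183/82 ≈ 2.232.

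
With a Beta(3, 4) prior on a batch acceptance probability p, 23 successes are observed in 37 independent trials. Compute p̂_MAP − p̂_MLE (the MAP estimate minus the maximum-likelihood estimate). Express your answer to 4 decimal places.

MAP − MLE = -0.0264

Posterior is Beta(26, 18); MAP = (26−1)/(44−2) = 25/42 ≈ 0.59524.
MLE ignores the prior: p̂_MLE = k/n = 23/37 ≈ 0.62162.
Difference = 25/42 − 23/37 = -41/1554 ≈ -0.0264.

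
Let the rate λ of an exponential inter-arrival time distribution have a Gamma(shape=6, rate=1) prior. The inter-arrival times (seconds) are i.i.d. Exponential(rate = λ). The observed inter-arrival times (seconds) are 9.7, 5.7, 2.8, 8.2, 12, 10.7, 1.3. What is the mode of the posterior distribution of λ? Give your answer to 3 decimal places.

λ̂_MAP = 0.233

The Exponential(rate=λ) likelihood is ∝ λ^n e^(−λΣtᵢ). Here n = 7 and Σtᵢ = 9.7 + 5.7 + 2.8 + 8.2 + 12 + 10.7 + 1.3 = 50.4.
Posterior ∝ λ^5e^(−1λ) · λ^7e^(−50.4λ) = λ^12e^(−51.4λ), i.e. Gamma(13, 51.4).
Mode = (a−1)/b = 12/51.4 ≈ 0.233.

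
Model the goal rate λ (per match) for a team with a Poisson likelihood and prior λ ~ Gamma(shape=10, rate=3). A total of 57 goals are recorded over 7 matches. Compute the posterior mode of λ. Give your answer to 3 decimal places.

λ̂_MAP = 6.600

Σxᵢ = 57, n = 7.
Posterior ∝ λ^9e^(−3λ) · λ^57e^(−7λ) = λ^66e^(−10λ), i.e. Gamma(shape=67, rate=10).
The mode of a Gamma(a, b) with a ≥ 1 (shape–rate) is (a−1)/b = 66/10 ≈ 6.600.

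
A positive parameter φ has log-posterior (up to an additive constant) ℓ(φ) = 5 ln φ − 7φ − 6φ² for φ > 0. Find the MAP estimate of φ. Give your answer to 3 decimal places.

φ̂_MAP = 0.417

ℓ'(φ) = 5/φ − 7 − 12φ. Setting this to zero and multiplying by φ: 12φ² + 7φ − 5 = 0.
φ = (−7 + √(7² + 4·12·5)) / (2·12) = (−7 + √289) / 24 = (−7 + 17)/24 = 5/12.
ℓ''(φ) = −5/φ² − 12 < 0, confirming a maximum.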